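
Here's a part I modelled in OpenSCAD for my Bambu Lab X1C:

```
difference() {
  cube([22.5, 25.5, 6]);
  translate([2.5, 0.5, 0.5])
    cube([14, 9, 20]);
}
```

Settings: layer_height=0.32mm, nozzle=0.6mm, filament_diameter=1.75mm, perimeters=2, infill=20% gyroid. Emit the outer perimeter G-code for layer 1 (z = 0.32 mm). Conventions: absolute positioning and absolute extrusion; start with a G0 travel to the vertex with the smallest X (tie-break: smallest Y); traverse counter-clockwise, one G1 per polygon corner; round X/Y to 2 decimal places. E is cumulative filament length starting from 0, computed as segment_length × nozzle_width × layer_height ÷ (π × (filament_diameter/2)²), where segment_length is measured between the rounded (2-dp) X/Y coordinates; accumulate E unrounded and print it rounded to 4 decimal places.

At z = 0.32 mm: the cube (footprint 22.5×25.5) is included at this height; the cube at (2.5, 0.5) is absent (z outside [0.5, 20.5]); Taking the first minus the rest: none of the subtracted shapes is present at this height, so the 22.5×25.5 cube is unchanged — 1 connected region. The outline is a single polygon with 4 vertices. Extrusion per mm of travel: 0.6 × 0.32 / (π × 0.875²) = 0.079824. Accumulating E over each segment gives final E = 7.6631.

G0 X0.00 Y0.00 Z0.32
G1 X22.50 Y0.00 E1.7960
G1 X22.50 Y25.50 E3.8316
G1 X0.00 Y25.50 E5.6276
G1 X0.00 Y0.00 E7.6631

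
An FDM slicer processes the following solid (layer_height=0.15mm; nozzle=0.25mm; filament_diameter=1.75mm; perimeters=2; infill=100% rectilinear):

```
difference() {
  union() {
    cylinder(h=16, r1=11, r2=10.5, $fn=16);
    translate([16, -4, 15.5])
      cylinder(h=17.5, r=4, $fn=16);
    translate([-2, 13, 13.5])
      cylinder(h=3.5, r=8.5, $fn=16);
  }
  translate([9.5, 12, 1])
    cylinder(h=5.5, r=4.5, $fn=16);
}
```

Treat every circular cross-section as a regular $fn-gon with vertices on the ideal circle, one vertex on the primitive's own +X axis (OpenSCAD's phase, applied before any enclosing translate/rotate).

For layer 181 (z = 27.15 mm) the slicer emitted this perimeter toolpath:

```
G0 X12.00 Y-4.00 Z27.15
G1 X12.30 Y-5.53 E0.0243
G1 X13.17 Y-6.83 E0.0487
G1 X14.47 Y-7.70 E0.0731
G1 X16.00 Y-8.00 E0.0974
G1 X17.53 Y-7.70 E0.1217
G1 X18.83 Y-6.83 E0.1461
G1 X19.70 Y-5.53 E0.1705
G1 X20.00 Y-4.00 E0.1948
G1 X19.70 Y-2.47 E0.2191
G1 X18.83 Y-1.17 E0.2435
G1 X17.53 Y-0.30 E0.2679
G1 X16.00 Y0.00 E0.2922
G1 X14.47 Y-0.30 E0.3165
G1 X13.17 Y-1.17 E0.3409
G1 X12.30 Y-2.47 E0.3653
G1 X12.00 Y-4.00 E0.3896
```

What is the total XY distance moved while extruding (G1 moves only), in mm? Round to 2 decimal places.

Sum the Euclidean lengths of each G1 segment: total = 24.99 mm.

24.99 mm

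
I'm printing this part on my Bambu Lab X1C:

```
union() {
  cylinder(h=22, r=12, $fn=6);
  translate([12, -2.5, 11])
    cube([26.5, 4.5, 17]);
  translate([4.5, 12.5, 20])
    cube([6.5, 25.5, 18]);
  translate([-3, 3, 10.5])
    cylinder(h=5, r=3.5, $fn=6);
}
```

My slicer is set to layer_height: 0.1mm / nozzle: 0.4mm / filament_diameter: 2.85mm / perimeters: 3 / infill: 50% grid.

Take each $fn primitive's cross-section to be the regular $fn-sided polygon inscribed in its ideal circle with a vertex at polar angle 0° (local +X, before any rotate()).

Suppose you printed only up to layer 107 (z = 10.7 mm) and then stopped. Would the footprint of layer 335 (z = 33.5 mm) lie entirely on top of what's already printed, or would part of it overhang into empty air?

part overhangs

Compare the two slices. At z = 10.7: the cylinder: section is a regular 6-gon, circumradius r=12 (area = (6/2)·12.000²·sin(360°/6) = 374.12 mm²); the cube at (12, -2.5) does not reach this height (z outside [11, 28]); the cube at (4.5, 12.5) does not reach this height (z outside [20, 38]); the r=3.5 cylinder at (-3, 3) contributes a regular 6-gon of circumradius 3.5 (area = (6/2)·3.500²·sin(360°/6) = 31.83 mm²); Taking the union: the r=3.5 cylinder at (-3, 3) lies entirely inside the r=12 cylinder, so the union is just the r=12 cylinder — area = 374.12 mm². At z = 33.5: the cylinder does not reach this height (z outside [0, 22]); the cube at (12, -2.5) is absent (z outside [11, 28]); the cube at (4.5, 12.5) (footprint 6.5×25.5) is included at this height (area 165.75 mm²); the cylinder at (-3, 3) does not reach this height (z outside [10.5, 15.5]); Merging all regions: only the 6.5×25.5 cube at (4.5, 12.5) is present, so the union is just that shape — area = 165.75 mm². Checking containment: at z = 33.5 the cross-section extends beyond the z = 10.7 cross-section by about 165.75 mm².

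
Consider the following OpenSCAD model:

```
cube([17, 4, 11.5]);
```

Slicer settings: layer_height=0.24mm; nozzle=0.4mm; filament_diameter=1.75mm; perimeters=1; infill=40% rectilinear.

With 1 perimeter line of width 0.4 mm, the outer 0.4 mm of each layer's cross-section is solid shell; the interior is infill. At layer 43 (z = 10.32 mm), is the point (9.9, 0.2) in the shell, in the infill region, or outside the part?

shell

At z = 10.32 mm: the cube is present — its section is the full 17×4 rectangle. Overall, the cross-section is a single solid region. The nearest boundary edge runs (0.00, 0.00)→(17.00, 0.00); distance from the point to it = 0.20 mm. The point is inside the cross-section, 0.20 mm from the nearest boundary — within the 0.4 mm shell band (1 × 0.4).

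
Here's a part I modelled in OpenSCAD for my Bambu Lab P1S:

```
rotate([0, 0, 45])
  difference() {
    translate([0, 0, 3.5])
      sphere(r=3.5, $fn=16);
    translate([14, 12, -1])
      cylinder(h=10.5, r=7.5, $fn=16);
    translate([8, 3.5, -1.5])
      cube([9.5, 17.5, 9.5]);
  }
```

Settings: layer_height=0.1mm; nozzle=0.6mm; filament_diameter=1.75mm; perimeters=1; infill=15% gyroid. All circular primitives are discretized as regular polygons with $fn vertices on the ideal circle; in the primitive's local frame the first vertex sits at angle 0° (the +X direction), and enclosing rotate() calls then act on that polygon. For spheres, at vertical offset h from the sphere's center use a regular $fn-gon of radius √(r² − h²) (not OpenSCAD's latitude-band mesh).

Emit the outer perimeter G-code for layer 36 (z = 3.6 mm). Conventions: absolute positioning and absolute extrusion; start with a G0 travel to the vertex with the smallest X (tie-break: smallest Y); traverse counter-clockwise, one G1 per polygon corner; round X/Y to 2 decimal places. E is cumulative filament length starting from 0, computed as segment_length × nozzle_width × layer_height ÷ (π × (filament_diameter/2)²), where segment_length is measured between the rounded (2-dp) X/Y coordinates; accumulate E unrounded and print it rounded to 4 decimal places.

At z = 3.6 mm: the sphere: section is a regular 16-gon, circumradius = √(r²−h²) = √(3.5²−0.1²) = 3.499; the r=7.5 cylinder at (14, 12) gives a regular 16-gon of circumradius 7.5 (constant along its height); the 9.5×17.5 cube at (8, 3.5) contributes its full rectangle; After the difference (first − rest): starting from the r=3.5 sphere, the r=7.5 cylinder at (14, 12) misses the remaining region (no effect); the 9.5×17.5 cube at (8, 3.5) misses the remaining region (no effect) — 1 connected region; (whole slice rotated 45° about Z — lengths, areas and connectivity unchanged). The outline is a single polygon with 16 vertices. Extrusion per mm of travel: 0.6 × 0.1 / (π × 0.875²) = 0.024945. Accumulating E over each segment gives final E = 0.5445.

G0 X-3.50 Y0.00 Z3.60
G1 X-3.23 Y-1.34 E0.0341
G1 X-2.47 Y-2.47 E0.0681
G1 X-1.34 Y-3.23 E0.1020
G1 X0.00 Y-3.50 E0.1361
G1 X1.34 Y-3.23 E0.1702
G1 X2.47 Y-2.47 E0.2042
G1 X3.23 Y-1.34 E0.2382
G1 X3.50 Y0.00 E0.2723
G1 X3.23 Y1.34 E0.3064
G1 X2.47 Y2.47 E0.3403
G1 X1.34 Y3.23 E0.3743
G1 X0.00 Y3.50 E0.4084
G1 X-1.34 Y3.23 E0.4425
G1 X-2.47 Y2.47 E0.4765
G1 X-3.23 Y1.34 E0.5104
G1 X-3.50 Y0.00 E0.5445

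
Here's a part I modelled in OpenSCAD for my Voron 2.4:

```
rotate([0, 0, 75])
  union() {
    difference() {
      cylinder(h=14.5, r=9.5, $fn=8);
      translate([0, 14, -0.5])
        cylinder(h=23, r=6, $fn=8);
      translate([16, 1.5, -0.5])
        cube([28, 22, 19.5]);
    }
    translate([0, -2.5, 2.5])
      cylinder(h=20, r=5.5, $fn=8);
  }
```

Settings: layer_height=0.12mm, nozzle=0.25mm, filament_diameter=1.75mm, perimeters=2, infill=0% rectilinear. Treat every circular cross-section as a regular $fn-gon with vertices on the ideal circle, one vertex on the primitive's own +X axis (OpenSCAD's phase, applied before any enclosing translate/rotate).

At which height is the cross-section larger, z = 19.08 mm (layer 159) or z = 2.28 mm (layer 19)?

Layer 159 (z = 19.08): the cylinder is not intersected at this z (z outside [0, 14.5]); the r=6 cylinder at (0, 14) contributes a regular 8-gon of circumradius 6 (area = (8/2)·6.000²·sin(360°/8) = 101.82 mm²); the cube at (16, 1.5) does not reach this height (z outside [-0.5, 19]); After the difference (first − rest): the first operand is absent here, so nothing remains; the r=5.5 cylinder at (0, -2.5) gives a regular 8-gon of circumradius 5.5 (constant along its height) (area = (8/2)·5.500²·sin(360°/8) = 85.56 mm²); Combining (union): only the r=5.5 cylinder at (0, -2.5) is present, so the union is just that shape — area = 85.56 mm²; (whole slice rotated 75° about Z — lengths, areas and connectivity unchanged). So its area = 85.56 mm². Layer 19 (z = 2.28): the r=9.5 cylinder gives a regular 8-gon of circumradius 9.5 (constant along its height) (area = (8/2)·9.500²·sin(360°/8) = 255.27 mm²); the r=6 cylinder at (0, 14) contributes a regular 8-gon of circumradius 6 (area = (8/2)·6.000²·sin(360°/8) = 101.82 mm²); the cube at (16, 1.5) is present — its section is the full 28×22 rectangle (area 616.00 mm²); Taking the first minus the rest: starting from the r=9.5 cylinder (255.27 mm²), the r=6 cylinder at (0, 14) partially overlaps it — only the 2.72 mm² overlap (of its 101.82 mm²) is removed, clipping the outline; the 28×22 cube at (16, 1.5) misses the remaining region (no effect) — area = 252.55 mm²; the cylinder at (0, -2.5) does not reach this height (z outside [2.5, 22.5]); Taking the union: only the result so far is present, so the union is just that shape — area = 252.55 mm²; (rotated 75° about Z; rotation is an isometry so areas/perimeters/island counts are preserved). So its area = 252.55 mm². Layer 19 is larger (252.55 vs 85.56 mm²).

layer 19 (z = 2.28 mm)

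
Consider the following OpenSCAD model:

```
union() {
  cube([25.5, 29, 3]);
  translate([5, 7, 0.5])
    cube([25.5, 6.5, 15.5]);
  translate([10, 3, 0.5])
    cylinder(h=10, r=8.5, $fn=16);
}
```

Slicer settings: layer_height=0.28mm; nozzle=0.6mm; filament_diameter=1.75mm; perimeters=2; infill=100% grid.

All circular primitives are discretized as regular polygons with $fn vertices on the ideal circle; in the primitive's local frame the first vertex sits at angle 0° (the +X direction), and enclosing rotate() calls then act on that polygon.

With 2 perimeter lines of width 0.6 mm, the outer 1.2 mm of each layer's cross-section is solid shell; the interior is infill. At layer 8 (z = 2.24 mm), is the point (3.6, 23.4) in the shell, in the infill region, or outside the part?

At z = 2.24 mm: the cube (footprint 25.5×29) is included at this height; the cube at (5, 7) (footprint 25.5×6.5) is included at this height; the r=8.5 cylinder at (10, 3) gives a regular 16-gon of circumradius 8.5 (constant along its height); Combining (union): the regions partially overlap (shared area 293.06 mm²), so overlapping operands fuse into one piece — 1 connected region. Overall, the cross-section is a single solid region. The nearest boundary edge runs (0.00, 0.00)→(0.00, 29.00); distance from the point to it = 3.60 mm. The point is inside the cross-section and 3.60 mm from the nearest boundary — more than the 1.2 mm shell width (2 × 0.6), so it's in the infill interior.

infill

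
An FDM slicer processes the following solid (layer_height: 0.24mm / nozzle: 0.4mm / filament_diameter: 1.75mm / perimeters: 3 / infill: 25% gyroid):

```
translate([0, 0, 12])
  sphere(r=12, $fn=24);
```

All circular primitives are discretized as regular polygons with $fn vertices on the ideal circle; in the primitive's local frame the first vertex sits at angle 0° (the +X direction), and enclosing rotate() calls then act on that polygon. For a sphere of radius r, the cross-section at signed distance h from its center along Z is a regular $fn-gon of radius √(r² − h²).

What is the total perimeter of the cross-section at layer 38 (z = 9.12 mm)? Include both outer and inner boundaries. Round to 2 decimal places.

At z = 9.12 mm: the r=12 sphere contributes a regular 24-gon of circumradius √(12²−2.88²) = 11.649 (perimeter = 2·24·11.649·sin(180°/24) = 72.99 mm). Overall, the cross-section is a single solid region. Total boundary length (outer) = 72.99 mm.

72.99 mm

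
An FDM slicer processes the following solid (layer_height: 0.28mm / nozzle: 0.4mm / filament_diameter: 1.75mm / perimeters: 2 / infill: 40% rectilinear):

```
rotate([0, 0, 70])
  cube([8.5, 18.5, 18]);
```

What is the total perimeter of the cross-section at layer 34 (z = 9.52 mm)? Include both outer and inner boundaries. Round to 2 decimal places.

At z = 9.52 mm: the 8.5×18.5 cube contributes its full rectangle (perimeter 54.00 mm); (rotated 70° about Z; rotation is an isometry so areas/perimeters/island counts are preserved). Overall, the cross-section is a single solid region. Total boundary length (outer) = 54.00 mm.

54.00 mm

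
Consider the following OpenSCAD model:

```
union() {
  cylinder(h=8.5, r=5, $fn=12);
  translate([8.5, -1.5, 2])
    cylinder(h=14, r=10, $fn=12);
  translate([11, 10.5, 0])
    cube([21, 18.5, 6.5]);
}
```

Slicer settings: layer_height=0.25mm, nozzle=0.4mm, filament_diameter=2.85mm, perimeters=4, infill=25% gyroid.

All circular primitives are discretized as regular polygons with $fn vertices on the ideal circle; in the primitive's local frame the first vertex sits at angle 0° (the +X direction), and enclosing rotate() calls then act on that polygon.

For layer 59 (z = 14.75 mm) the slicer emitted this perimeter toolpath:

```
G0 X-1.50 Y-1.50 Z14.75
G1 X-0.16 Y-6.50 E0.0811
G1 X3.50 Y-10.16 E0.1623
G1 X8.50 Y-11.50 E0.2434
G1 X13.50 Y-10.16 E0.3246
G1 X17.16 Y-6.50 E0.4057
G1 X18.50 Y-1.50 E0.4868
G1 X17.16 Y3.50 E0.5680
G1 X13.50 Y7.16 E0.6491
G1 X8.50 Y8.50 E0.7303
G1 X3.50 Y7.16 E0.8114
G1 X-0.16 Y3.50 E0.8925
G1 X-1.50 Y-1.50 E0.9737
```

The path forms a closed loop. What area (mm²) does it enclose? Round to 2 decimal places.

299.99 mm²

Apply the shoelace formula to the sequence of (X, Y) vertices; enclosed area = 299.99 mm².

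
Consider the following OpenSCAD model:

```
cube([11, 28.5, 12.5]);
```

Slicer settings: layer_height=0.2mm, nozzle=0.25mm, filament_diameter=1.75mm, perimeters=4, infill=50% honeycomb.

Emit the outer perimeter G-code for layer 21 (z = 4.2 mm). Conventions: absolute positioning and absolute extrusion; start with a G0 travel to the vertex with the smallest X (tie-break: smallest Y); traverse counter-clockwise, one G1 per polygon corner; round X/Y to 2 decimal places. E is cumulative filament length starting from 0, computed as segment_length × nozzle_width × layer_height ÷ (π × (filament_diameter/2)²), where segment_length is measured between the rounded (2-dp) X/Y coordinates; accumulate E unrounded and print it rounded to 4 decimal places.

G0 X0.00 Y0.00 Z4.20
G1 X11.00 Y0.00 E0.2287
G1 X11.00 Y28.50 E0.8211
G1 X0.00 Y28.50 E1.0498
G1 X0.00 Y0.00 E1.6422

At z = 4.2 mm: the cube (footprint 11×28.5) is included at this height. The outline is a single polygon with 4 vertices. Extrusion per mm of travel: 0.25 × 0.2 / (π × 0.875²) = 0.020788. Accumulating E over each segment gives final E = 1.6422.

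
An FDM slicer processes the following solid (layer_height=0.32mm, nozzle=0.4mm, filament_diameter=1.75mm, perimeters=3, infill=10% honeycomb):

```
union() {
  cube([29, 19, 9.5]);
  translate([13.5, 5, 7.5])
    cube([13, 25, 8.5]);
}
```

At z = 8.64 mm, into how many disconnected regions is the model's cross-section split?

1

At z = 8.64 mm: the 29×19 cube contributes its full rectangle; the cube at (13.5, 5) (footprint 13×25) is included at this height; Taking the union: the regions partially overlap (shared area 182.00 mm²), so overlapping operands fuse into one piece — 1 connected region. The result has 1 disconnected region.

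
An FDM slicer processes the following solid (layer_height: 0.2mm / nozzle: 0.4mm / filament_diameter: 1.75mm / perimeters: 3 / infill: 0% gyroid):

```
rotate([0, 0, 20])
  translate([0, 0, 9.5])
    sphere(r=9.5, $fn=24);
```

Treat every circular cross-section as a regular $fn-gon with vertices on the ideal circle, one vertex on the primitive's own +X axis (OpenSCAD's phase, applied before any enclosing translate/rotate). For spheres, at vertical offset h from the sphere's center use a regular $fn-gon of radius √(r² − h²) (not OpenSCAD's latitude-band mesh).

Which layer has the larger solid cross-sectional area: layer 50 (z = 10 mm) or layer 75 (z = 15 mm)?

layer 50 (z = 10 mm)

Layer 50 (z = 10): the sphere: section is a regular 24-gon, circumradius = √(r²−h²) = √(9.5²−0.5²) = 9.487 (area = (24/2)·9.487²·sin(360°/24) = 279.52 mm²); (rotated 20° about Z; rotation is an isometry so areas/perimeters/island counts are preserved). So its area = 279.52 mm². Layer 75 (z = 15): the r=9.5 sphere contributes a regular 24-gon of circumradius √(9.5²−5.5²) = 7.746 (area = (24/2)·7.746²·sin(360°/24) = 186.35 mm²); (whole slice rotated 20° about Z — lengths, areas and connectivity unchanged). So its area = 186.35 mm². Layer 50 is larger (279.52 vs 186.35 mm²).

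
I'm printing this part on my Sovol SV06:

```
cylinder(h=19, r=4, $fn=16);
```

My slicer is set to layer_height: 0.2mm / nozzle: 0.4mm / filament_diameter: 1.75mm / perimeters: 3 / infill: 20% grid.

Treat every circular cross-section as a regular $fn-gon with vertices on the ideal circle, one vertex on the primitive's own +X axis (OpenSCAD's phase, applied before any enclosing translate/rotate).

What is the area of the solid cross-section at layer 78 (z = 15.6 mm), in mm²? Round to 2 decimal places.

48.98 mm²

At z = 15.6 mm: the r=4 cylinder contributes a regular 16-gon of circumradius 4 (area = (16/2)·4.000²·sin(360°/16) = 48.98 mm²). Overall, the cross-section is a single solid region. Net area = 48.98 mm².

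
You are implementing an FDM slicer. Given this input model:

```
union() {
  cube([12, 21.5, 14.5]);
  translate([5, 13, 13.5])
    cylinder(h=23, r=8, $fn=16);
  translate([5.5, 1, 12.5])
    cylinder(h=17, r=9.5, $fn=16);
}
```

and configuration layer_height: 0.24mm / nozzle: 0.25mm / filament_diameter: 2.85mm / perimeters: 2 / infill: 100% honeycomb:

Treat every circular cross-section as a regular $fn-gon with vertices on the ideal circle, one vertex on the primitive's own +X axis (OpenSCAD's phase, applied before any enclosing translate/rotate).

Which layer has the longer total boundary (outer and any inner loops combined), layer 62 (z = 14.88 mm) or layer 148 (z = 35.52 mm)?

Layer 62 (z = 14.88): the cube is absent (z outside [0, 14.5]); the r=8 cylinder at (5, 13) contributes a regular 16-gon of circumradius 8 (perimeter = 2·16·8.000·sin(180°/16) = 49.94 mm); the cylinder at (5.5, 1): section is a regular 16-gon, circumradius r=9.5 (perimeter = 2·16·9.500·sin(180°/16) = 59.31 mm); Merging all regions: the regions partially overlap (shared area 44.84 mm²), so the edge portions inside another operand are dropped and the merged outline is re-measured after clipping — boundary = 81.48 mm. So its perimeter = 81.48 mm. Layer 148 (z = 35.52): the cube is not intersected at this z (z outside [0, 14.5]); the r=8 cylinder at (5, 13) gives a regular 16-gon of circumradius 8 (constant along its height) (perimeter = 2·16·8.000·sin(180°/16) = 49.94 mm); the cylinder at (5.5, 1) does not reach this height (z outside [12.5, 29.5]); Taking the union: only the r=8 cylinder at (5, 13) is present, so the union is just that shape — boundary = 49.94 mm. So its perimeter = 49.94 mm. Layer 62 is larger (81.48 vs 49.94 mm).

layer 62 (z = 14.88 mm)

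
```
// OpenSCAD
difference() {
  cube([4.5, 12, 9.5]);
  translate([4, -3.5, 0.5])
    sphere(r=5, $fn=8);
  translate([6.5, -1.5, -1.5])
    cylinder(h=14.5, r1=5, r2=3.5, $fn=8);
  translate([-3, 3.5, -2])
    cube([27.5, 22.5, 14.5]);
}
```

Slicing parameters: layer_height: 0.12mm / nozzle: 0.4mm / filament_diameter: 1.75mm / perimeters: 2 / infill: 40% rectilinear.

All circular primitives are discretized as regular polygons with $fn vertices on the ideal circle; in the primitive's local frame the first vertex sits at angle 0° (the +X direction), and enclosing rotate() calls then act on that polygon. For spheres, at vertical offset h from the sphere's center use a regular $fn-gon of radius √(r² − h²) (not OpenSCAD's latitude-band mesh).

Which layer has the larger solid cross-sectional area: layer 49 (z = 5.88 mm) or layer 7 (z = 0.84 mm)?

layer 49 (z = 5.88 mm)

Layer 49 (z = 5.88): the 4.5×12 cube contributes its full rectangle (area 54.00 mm²); the sphere at (4, -3.5) does not reach this height (|z−center|=5.380 > r=5); the cone at (6.5, -1.5) (r1=5→r2=3.5) has section circumradius 4.237 here — a regular 8-gon (area = (8/2)·4.237²·sin(360°/8) = 50.77 mm²); the 27.5×22.5 cube at (-3, 3.5) contributes its full rectangle (area 618.75 mm²); After the difference (first − rest): starting from the 4.5×12 cube (54.00 mm²), the cone at (6.5, -1.5) partially overlaps it — only the 2.16 mm² overlap (of its 50.77 mm²) is removed, clipping the outline; the 27.5×22.5 cube at (-3, 3.5) partially overlaps it — only the 38.25 mm² overlap (of its 618.75 mm²) is removed, clipping the outline — area = 13.59 mm². So its area = 13.59 mm². Layer 7 (z = 0.84): the cube is present — its section is the full 4.5×12 rectangle (area 54.00 mm²); the sphere at (4, -3.5): section is a regular 8-gon, circumradius = √(r²−h²) = √(5²−0.34²) = 4.988 (area = (8/2)·4.988²·sin(360°/8) = 70.38 mm²); the cone at (6.5, -1.5): at t=0.161 of its height the radius interpolates to r₁+(r₂−r₁)t = 4.758, giving a regular 8-gon of that circumradius (area = (8/2)·4.758²·sin(360°/8) = 64.03 mm²); the 27.5×22.5 cube at (-3, 3.5) contributes its full rectangle (area 618.75 mm²); Subtracting the remaining from the first: starting from the 4.5×12 cube (54.00 mm²), the r=5 sphere at (4, -3.5) partially overlaps it — only the 3.37 mm² overlap (of its 70.38 mm²) is removed, clipping the outline; the cone at (6.5, -1.5) partially overlaps it — only the 1.24 mm² overlap (of its 64.03 mm²) is removed, clipping the outline; the 27.5×22.5 cube at (-3, 3.5) partially overlaps it — only the 38.25 mm² overlap (of its 618.75 mm²) is removed, clipping the outline — area = 11.14 mm². So its area = 11.14 mm². Layer 49 is larger (13.59 vs 11.14 mm²).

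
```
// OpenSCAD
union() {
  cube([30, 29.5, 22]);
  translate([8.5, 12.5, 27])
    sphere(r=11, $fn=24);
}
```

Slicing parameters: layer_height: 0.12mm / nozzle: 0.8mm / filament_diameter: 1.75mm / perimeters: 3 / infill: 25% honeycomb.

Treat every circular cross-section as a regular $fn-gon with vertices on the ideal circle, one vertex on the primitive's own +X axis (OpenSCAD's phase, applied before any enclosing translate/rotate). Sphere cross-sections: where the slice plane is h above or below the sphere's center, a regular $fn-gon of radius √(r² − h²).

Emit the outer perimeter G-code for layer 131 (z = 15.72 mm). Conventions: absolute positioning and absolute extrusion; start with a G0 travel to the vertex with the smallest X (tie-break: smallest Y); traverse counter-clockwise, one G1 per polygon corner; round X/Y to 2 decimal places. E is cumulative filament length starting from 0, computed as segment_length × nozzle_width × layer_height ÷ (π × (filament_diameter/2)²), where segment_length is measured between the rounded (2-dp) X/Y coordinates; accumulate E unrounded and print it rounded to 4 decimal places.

At z = 15.72 mm: the 30×29.5 cube contributes its full rectangle; the sphere at (8.5, 12.5) does not reach this height (|z−center|=11.280 > r=11); Merging all regions: only the 30×29.5 cube is present, so the union is just that shape — 1 connected region. The outline is a single polygon with 4 vertices. Extrusion per mm of travel: 0.8 × 0.12 / (π × 0.875²) = 0.039912. Accumulating E over each segment gives final E = 4.7495.

G0 X0.00 Y0.00 Z15.72
G1 X30.00 Y0.00 E1.1974
G1 X30.00 Y29.50 E2.3748
G1 X0.00 Y29.50 E3.5721
G1 X0.00 Y0.00 E4.7495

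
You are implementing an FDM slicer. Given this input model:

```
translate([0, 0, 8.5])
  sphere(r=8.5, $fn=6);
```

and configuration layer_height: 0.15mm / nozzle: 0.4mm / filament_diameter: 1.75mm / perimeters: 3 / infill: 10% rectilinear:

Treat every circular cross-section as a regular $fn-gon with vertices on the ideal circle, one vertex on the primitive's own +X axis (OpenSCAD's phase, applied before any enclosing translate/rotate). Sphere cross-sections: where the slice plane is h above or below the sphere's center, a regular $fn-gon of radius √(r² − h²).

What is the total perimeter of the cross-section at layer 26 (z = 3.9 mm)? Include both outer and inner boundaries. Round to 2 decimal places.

At z = 3.9 mm: the sphere: section is a regular 6-gon, circumradius = √(r²−h²) = √(8.5²−4.6²) = 7.148 (perimeter = 2·6·7.148·sin(180°/6) = 42.89 mm). Overall, the cross-section is a single solid region. Total boundary length (outer) = 42.89 mm.

42.89 mm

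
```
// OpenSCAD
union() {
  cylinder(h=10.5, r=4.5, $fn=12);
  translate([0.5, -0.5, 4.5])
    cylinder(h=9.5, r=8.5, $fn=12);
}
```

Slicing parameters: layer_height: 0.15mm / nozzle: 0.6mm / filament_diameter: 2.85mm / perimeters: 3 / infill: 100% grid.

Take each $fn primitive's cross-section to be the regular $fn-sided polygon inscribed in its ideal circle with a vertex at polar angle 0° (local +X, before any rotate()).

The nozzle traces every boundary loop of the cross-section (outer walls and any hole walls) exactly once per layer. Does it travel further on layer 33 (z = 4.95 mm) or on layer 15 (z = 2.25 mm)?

Layer 33 (z = 4.95): the cylinder: section is a regular 12-gon, circumradius r=4.5 (perimeter = 2·12·4.500·sin(180°/12) = 27.95 mm); the r=8.5 cylinder at (0.5, -0.5) gives a regular 12-gon of circumradius 8.5 (constant along its height) (perimeter = 2·12·8.500·sin(180°/12) = 52.80 mm); Taking the union: the r=4.5 cylinder lies entirely inside the r=8.5 cylinder at (0.5, -0.5), so the union is just the r=8.5 cylinder at (0.5, -0.5) — boundary = 52.80 mm. So its perimeter = 52.80 mm. Layer 15 (z = 2.25): the cylinder: section is a regular 12-gon, circumradius r=4.5 (perimeter = 2·12·4.500·sin(180°/12) = 27.95 mm); the cylinder at (0.5, -0.5) is absent (z outside [4.5, 14]); Combining (union): only the r=4.5 cylinder is present, so the union is just that shape — boundary = 27.95 mm. So its perimeter = 27.95 mm. Layer 33 is larger (52.80 vs 27.95 mm).

layer 33 (z = 4.95 mm)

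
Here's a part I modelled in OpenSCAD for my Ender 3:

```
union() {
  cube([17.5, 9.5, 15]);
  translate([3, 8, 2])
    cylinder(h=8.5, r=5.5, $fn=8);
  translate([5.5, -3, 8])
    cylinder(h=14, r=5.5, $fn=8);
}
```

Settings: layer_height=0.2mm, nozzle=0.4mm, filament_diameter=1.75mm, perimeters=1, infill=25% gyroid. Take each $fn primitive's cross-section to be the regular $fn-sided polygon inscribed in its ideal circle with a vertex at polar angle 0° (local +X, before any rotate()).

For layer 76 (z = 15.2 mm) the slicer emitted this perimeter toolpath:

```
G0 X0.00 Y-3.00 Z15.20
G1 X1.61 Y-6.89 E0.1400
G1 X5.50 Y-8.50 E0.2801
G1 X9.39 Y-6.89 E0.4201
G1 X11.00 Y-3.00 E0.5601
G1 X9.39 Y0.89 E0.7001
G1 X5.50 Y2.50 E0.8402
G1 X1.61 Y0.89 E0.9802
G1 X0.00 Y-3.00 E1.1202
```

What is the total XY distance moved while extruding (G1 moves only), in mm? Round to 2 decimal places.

Sum the Euclidean lengths of each G1 segment: total = 33.68 mm.

33.68 mm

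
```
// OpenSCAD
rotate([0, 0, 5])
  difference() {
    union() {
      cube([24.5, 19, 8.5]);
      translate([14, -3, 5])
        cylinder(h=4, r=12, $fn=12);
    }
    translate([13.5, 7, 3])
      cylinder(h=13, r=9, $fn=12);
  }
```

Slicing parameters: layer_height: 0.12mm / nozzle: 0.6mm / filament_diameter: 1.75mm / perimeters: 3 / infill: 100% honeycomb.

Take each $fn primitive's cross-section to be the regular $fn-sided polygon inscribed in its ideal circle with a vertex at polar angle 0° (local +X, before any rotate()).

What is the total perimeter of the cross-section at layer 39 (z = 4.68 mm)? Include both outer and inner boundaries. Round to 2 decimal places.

120.75 mm

At z = 4.68 mm: the cube (footprint 24.5×19) is included at this height (perimeter 87.00 mm); the cylinder at (14, -3) is absent (z outside [5, 9]); Taking the union: only the 24.5×19 cube is present, so the union is just that shape — boundary = 87.00 mm; the cylinder at (13.5, 7): section is a regular 12-gon, circumradius r=9 (perimeter = 2·12·9.000·sin(180°/12) = 55.90 mm); Subtracting the remaining from the first: starting from the result so far, the r=9 cylinder at (13.5, 7) partially overlaps it — only the 229.80 mm² overlap (of its 243.00 mm²) is removed, clipping the outline — boundary = 120.75 mm; (rotated 5° about Z; rotation is an isometry so areas/perimeters/island counts are preserved). Overall, the cross-section is a single solid region. Total boundary length (outer) = 120.75 mm.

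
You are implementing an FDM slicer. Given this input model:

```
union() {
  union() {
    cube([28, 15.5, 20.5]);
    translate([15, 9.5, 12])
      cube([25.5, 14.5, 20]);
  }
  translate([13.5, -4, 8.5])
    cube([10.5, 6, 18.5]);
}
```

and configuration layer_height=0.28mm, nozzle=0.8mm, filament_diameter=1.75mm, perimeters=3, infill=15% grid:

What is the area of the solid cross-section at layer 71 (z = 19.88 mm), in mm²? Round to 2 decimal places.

At z = 19.88 mm: the 28×15.5 cube contributes its full rectangle (area 434.00 mm²); the 25.5×14.5 cube at (15, 9.5) contributes its full rectangle (area 369.75 mm²); Merging all regions: the regions partially overlap — summed areas 803.75 mm² minus the doubly-counted overlap 78.00 mm² gives 725.75 mm² — area = 725.75 mm²; the cube at (13.5, -4) is present — its section is the full 10.5×6 rectangle (area 63.00 mm²); Merging all regions: the regions partially overlap — summed areas 788.75 mm² minus the doubly-counted overlap 21.00 mm² gives 767.75 mm² — area = 767.75 mm². Overall, the cross-section is a single solid region. Net area = 767.75 mm².

767.75 mm²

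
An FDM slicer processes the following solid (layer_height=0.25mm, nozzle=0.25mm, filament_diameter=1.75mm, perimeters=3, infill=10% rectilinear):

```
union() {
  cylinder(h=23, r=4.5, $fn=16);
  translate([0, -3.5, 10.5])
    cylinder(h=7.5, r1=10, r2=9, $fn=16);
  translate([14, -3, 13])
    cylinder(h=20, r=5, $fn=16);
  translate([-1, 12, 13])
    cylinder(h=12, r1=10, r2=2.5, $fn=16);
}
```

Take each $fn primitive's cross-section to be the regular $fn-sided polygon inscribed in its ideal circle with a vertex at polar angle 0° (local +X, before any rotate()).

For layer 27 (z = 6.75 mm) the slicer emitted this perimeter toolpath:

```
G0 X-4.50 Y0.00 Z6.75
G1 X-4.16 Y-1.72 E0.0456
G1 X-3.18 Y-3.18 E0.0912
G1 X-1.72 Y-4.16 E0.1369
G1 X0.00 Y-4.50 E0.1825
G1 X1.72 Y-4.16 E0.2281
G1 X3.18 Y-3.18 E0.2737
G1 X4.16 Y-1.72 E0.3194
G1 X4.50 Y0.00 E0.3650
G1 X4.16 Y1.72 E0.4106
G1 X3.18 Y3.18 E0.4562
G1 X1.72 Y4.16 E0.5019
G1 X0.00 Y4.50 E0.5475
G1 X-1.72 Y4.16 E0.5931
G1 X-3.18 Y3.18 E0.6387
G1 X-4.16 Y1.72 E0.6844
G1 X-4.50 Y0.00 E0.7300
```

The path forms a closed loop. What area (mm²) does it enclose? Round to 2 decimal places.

62.00 mm²

Apply the shoelace formula to the sequence of (X, Y) vertices; enclosed area = 62.00 mm².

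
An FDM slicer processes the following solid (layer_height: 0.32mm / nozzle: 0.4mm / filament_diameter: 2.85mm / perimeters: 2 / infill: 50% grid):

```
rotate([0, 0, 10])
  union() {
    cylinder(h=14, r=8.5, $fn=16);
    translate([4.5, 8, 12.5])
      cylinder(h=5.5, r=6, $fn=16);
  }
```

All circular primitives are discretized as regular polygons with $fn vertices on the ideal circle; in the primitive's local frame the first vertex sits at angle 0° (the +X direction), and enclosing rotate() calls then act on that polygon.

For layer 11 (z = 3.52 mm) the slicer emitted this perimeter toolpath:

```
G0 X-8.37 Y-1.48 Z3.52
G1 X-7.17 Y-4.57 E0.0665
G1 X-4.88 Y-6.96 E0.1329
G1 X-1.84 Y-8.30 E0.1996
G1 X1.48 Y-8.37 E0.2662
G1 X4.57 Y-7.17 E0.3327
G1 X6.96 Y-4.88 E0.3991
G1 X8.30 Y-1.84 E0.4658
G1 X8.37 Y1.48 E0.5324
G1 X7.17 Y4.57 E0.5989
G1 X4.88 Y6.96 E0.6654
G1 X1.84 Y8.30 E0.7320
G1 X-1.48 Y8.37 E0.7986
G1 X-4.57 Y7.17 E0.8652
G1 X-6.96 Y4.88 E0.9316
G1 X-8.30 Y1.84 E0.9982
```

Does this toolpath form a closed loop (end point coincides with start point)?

Start point (G0): (-8.37, -1.48). End point (last G1): the path does not return to the start — open.

no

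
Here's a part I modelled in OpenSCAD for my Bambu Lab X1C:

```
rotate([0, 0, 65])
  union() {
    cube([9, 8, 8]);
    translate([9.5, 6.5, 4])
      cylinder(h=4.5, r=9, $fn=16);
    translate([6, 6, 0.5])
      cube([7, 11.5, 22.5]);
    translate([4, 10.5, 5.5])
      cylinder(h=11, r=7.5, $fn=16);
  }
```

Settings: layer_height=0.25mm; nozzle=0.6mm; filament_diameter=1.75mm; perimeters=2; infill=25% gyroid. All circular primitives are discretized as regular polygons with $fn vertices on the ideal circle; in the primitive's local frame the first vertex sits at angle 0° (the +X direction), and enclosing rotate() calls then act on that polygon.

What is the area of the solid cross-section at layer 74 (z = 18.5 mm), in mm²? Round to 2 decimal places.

At z = 18.5 mm: the cube is not intersected at this z (z outside [0, 8]); the cylinder at (9.5, 6.5) does not reach this height (z outside [4, 8.5]); the 7×11.5 cube at (6, 6) contributes its full rectangle (area 80.50 mm²); the cylinder at (4, 10.5) is not intersected at this z (z outside [5.5, 16.5]); Combining (union): only the 7×11.5 cube at (6, 6) is present, so the union is just that shape — area = 80.50 mm²; (rotated 65° about Z; rotation is an isometry so areas/perimeters/island counts are preserved). Overall, the cross-section is a single solid region. Net area = 80.50 mm².

80.50 mm²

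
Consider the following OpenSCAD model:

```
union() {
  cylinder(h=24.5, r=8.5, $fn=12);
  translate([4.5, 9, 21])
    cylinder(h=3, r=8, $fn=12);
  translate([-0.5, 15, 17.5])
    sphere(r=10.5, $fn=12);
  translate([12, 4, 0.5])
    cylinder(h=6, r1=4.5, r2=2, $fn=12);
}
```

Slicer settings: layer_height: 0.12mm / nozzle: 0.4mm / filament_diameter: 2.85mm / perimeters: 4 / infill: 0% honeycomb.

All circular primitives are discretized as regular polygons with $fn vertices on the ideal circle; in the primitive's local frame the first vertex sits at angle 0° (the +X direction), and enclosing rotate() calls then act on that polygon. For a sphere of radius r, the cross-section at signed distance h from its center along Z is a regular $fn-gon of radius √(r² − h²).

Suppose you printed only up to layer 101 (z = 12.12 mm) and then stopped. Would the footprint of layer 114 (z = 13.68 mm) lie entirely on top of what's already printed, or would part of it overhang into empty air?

Compare the two slices. At z = 12.12: the r=8.5 cylinder gives a regular 12-gon of circumradius 8.5 (constant along its height) (area = (12/2)·8.500²·sin(360°/12) = 216.75 mm²); the cylinder at (4.5, 9) is not intersected at this z (z outside [21, 24]); the r=10.5 sphere at (-0.5, 15) slices to a regular 12-gon of circumradius 9.017 (√(r²−h²) with h=5.38 from center) (area = (12/2)·9.017²·sin(360°/12) = 243.92 mm²); the cone at (12, 4) does not reach this height (z outside [0.5, 6.5]); Combining (union): the regions partially overlap — summed areas 460.67 mm² minus the doubly-counted overlap 11.68 mm² gives 448.98 mm² — area = 448.98 mm². At z = 13.68: the cylinder: section is a regular 12-gon, circumradius r=8.5 (area = (12/2)·8.500²·sin(360°/12) = 216.75 mm²); the cylinder at (4.5, 9) is absent (z outside [21, 24]); the r=10.5 sphere at (-0.5, 15) slices to a regular 12-gon of circumradius 9.780 (√(r²−h²) with h=3.82 from center) (area = (12/2)·9.780²·sin(360°/12) = 286.97 mm²); the cone at (12, 4) is not intersected at this z (z outside [0.5, 6.5]); Merging all regions: the regions partially overlap — summed areas 503.72 mm² minus the doubly-counted overlap 18.88 mm² gives 484.85 mm² — area = 484.85 mm². Checking containment: at z = 13.68 the cross-section extends beyond the z = 12.12 cross-section by about 35.86 mm².

part overhangs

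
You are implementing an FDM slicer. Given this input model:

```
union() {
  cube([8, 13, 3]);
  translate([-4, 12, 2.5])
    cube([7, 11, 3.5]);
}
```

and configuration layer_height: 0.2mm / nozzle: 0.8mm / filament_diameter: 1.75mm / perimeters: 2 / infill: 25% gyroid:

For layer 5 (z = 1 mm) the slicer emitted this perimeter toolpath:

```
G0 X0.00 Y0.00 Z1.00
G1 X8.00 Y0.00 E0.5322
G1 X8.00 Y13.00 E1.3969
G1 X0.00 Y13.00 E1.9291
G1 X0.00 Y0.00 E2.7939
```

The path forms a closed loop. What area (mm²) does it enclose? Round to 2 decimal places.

104.00 mm²

Apply the shoelace formula to the sequence of (X, Y) vertices; enclosed area = 104.00 mm².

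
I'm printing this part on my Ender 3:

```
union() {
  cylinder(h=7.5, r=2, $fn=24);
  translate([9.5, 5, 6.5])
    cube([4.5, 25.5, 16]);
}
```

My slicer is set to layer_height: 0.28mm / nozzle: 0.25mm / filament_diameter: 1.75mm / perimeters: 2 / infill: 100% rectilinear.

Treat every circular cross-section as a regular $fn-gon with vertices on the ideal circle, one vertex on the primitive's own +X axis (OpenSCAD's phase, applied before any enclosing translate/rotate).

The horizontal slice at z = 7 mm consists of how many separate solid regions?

2

At z = 7 mm: the r=2 cylinder contributes a regular 24-gon of circumradius 2; the cube at (9.5, 5) (footprint 4.5×25.5) is included at this height; Taking the union: the 2 present regions are separate (no shared area or edge), so areas and boundary lengths simply add and each stays a separate island — 2 connected regions. The result has 2 disconnected regions.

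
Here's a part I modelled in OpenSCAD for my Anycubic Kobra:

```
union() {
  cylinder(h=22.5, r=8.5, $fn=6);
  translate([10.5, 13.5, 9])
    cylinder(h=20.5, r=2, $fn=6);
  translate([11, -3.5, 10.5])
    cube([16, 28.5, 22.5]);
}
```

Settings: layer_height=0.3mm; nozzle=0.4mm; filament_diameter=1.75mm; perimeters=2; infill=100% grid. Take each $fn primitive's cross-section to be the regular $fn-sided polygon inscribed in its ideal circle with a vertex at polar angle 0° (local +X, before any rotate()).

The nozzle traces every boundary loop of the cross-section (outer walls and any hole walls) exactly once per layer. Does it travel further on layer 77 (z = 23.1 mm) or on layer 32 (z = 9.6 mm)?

Layer 77 (z = 23.1): the cylinder is not intersected at this z (z outside [0, 22.5]); the cylinder at (10.5, 13.5): section is a regular 6-gon, circumradius r=2 (perimeter = 2·6·2.000·sin(180°/6) = 12.00 mm); the 16×28.5 cube at (11, -3.5) contributes its full rectangle (perimeter 89.00 mm); Taking the union: the regions partially overlap (shared area 3.46 mm²), so the edge portions inside another operand are dropped and the merged outline is re-measured after clipping — boundary = 92.54 mm. So its perimeter = 92.54 mm. Layer 32 (z = 9.6): the r=8.5 cylinder contributes a regular 6-gon of circumradius 8.5 (perimeter = 2·6·8.500·sin(180°/6) = 51.00 mm); the r=2 cylinder at (10.5, 13.5) gives a regular 6-gon of circumradius 2 (constant along its height) (perimeter = 2·6·2.000·sin(180°/6) = 12.00 mm); the cube at (11, -3.5) is absent (z outside [10.5, 33]); Taking the union: the 2 present regions are separate (no shared area or edge), so areas and boundary lengths simply add and each stays a separate island — boundary = 63.00 mm. So its perimeter = 63.00 mm. Layer 77 is larger (92.54 vs 63.00 mm).

layer 77 (z = 23.1 mm)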